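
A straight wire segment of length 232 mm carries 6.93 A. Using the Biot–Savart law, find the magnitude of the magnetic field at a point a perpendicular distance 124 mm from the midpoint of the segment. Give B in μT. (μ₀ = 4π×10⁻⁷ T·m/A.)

For a finite straight segment, B = (μ₀I/4πd)(sinθ₁ + sinθ₂), where θ₁, θ₂ are the angles from the perpendicular to each end.
The perpendicular from the point meets the wire at its midpoint, so each end is L/2 = 0.116 m away along the wire.
sinθ₁ = 0.116/√(0.116²+0.124²) = 0.6832; sinθ₂ = 0.116/√(0.116²+0.124²) = 0.6832.
B = (4π×10⁻⁷ × 6.93) / (4π × 0.124) × (0.6832 + 0.6832) = 7.64×10⁻⁶ T.

B ≈ 7.64 μT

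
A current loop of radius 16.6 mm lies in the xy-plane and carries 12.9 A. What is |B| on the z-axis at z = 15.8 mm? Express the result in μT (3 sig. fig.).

On the axis of a circular loop, B = μ₀IR² / [2(R²+z²)^(3/2)].
R² + z² = (0.0166)² + (0.0158)² = 0.0005252 m², and (R²+z²)^(3/2) = 1.20×10⁻⁵ m³.
B = (4π×10⁻⁷ × 12.9 × 0.0002756) / (2 × 1.20×10⁻⁵) = 1.86×10⁻⁴ T.

B ≈ 186 μT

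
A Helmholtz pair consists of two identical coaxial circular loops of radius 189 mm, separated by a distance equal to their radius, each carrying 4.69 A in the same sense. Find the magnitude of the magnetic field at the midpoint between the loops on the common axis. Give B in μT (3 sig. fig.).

Each loop contributes B = μ₀IR²/[2(R²+z²)^(3/2)] on the axis, with z measured from that loop.
Loop 1 (z = 0.0945 m): B₁ = 1.12×10⁻⁵ T. Loop 2 (z = 0.0945 m): B₂ = 1.12×10⁻⁵ T.
The fields add: B = B₁ + B₂ = 2.23×10⁻⁵ T.

B ≈ 22.3 μT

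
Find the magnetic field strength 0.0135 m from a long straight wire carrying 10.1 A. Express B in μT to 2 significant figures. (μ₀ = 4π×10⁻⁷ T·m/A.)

For an infinitely long straight wire, B = μ₀I/(2πd).
B = (4π×10⁻⁷ × 10.1) / (2π × 0.0135) = 1.50×10⁻⁴ T.

B ≈ 150 μT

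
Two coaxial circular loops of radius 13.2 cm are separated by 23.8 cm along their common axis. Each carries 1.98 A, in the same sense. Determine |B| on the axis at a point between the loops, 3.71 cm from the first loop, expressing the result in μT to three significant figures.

Each loop contributes B = μ₀IR²/[2(R²+z²)^(3/2)] on the axis, with z measured from that loop.
Loop 1 (z = 0.0371 m): B₁ = 8.41×10⁻⁶ T. Loop 2 (z = 0.2009 m): B₂ = 1.56×10⁻⁶ T.
The fields add: B = B₁ + B₂ = 9.97×10⁻⁶ T.

B ≈ 9.97 μT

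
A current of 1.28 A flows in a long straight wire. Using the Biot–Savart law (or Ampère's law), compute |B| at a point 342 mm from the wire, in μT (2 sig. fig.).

B ≈ 0.75 μT

For an infinitely long straight wire, B = μ₀I/(2πd).
B = (4π×10⁻⁷ × 1.28) / (2π × 0.342) = 7.49×10⁻⁷ T.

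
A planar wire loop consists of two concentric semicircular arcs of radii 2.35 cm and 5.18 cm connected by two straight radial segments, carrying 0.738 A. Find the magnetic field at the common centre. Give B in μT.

B ≈ 5.39 μT

The radial connectors point toward the centre, so dl × r̂ = 0 and they contribute nothing.
Each semicircle gives μ₀I/(4R): inner arc 9.87×10⁻⁶ T, outer arc 4.48×10⁻⁶ T.
The two arcs carry current in opposite angular senses, so their fields oppose: B = |9.87×10⁻⁶ − 4.48×10⁻⁶| = 5.39×10⁻⁶ T.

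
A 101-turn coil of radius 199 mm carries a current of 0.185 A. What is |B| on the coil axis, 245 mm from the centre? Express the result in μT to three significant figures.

For an N-turn flat coil, B = Nμ₀IR²/[2(R²+z²)^(3/2)] with R = 0.199 m, z = 0.245 m.
B = 101 × 1.46×10⁻⁷ T = 1.48×10⁻⁵ T.

B ≈ 14.8 μT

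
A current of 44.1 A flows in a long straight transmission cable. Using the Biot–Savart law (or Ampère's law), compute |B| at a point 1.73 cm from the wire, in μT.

For an infinitely long straight wire, B = μ₀I/(2πd).
B = (4π×10⁻⁷ × 44.1) / (2π × 0.0173) = 5.10×10⁻⁴ T.

B ≈ 510 μT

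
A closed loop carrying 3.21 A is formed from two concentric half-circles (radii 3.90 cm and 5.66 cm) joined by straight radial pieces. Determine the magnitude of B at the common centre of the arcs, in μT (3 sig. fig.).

The radial connectors point toward the centre, so dl × r̂ = 0 and they contribute nothing.
Each semicircle gives μ₀I/(4R): inner arc 2.59×10⁻⁵ T, outer arc 1.78×10⁻⁵ T.
The two arcs carry current in opposite angular senses, so their fields oppose: B = |2.59×10⁻⁵ − 1.78×10⁻⁵| = 8.04×10⁻⁶ T.

B ≈ 8.04 μT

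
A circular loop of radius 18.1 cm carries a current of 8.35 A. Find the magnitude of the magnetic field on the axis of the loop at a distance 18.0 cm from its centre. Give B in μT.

On the axis of a circular loop, B = μ₀IR² / [2(R²+z²)^(3/2)].
R² + z² = (0.181)² + (0.18)² = 0.06516 m², and (R²+z²)^(3/2) = 1.66×10⁻² m³.
B = (4π×10⁻⁷ × 8.35 × 0.03276) / (2 × 1.66×10⁻²) = 1.03×10⁻⁵ T.

B ≈ 10.3 μT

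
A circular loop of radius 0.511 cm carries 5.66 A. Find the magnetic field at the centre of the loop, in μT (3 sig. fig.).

B ≈ 696 μT

At the centre of a circular loop the Biot–Savart law gives B = μ₀I/(2R).
B = (4π×10⁻⁷ × 5.66) / (2 × 0.00511) = 6.96×10⁻⁴ T.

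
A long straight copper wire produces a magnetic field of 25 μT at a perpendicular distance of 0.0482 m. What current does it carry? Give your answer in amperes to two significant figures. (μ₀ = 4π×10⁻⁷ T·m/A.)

For a long straight wire B = μ₀I/(2πd), so I = 2πdB/μ₀.
I = 2π × 0.0482 × 2.50×10⁻⁵ / (4π×10⁻⁷) = 6.02 A.

I ≈ 6.0 A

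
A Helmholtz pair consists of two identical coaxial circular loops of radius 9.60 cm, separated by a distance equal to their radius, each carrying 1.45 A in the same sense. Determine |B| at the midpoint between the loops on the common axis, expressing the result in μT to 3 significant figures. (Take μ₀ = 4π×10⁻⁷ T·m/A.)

B ≈ 13.6 μT

Each loop contributes B = μ₀IR²/[2(R²+z²)^(3/2)] on the axis, with z measured from that loop.
Loop 1 (z = 0.048 m): B₁ = 6.79×10⁻⁶ T. Loop 2 (z = 0.048 m): B₂ = 6.79×10⁻⁶ T.
The fields add: B = B₁ + B₂ = 1.36×10⁻⁵ T.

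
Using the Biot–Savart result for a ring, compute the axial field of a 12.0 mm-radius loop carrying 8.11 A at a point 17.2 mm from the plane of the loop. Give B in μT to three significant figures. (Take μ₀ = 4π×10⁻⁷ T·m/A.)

On the axis of a circular loop, B = μ₀IR² / [2(R²+z²)^(3/2)].
R² + z² = (0.012)² + (0.0172)² = 0.0004398 m², and (R²+z²)^(3/2) = 9.22×10⁻⁶ m³.
B = (4π×10⁻⁷ × 8.11 × 0.000144) / (2 × 9.22×10⁻⁶) = 7.95×10⁻⁵ T.

B ≈ 79.5 μT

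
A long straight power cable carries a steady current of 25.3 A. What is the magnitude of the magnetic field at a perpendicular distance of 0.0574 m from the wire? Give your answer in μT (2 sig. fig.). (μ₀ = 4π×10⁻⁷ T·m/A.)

For an infinitely long straight wire, B = μ₀I/(2πd).
B = (4π×10⁻⁷ × 25.3) / (2π × 0.0574) = 8.82×10⁻⁵ T.

B ≈ 88 μT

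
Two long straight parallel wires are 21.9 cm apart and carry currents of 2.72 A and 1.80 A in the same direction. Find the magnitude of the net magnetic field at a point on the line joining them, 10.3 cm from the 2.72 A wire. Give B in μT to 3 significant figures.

Each long wire gives B = μ₀I/(2πd). Distances are d₁ = 0.103 m and d₂ = 0.116 m.
B₁ = 5.28×10⁻⁶ T, B₂ = 3.10×10⁻⁶ T.
Between parallel currents the two contributions point in opposite directions, so they subtract. B = |B₁ − B₂| = |5.28×10⁻⁶ − 3.10×10⁻⁶| = 2.18×10⁻⁶ T.

B ≈ 2.18 μT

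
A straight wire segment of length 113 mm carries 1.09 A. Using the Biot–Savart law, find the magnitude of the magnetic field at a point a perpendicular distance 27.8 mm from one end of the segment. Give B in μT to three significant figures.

For a finite straight segment, B = (μ₀I/4πd)(sinθ₁ + sinθ₂), where θ₁, θ₂ are the angles from the perpendicular to each end.
The perpendicular foot is at one end, so the two end-offsets along the wire are 0 and L = 0.113 m.
sinθ₁ = 0/√(0²+0.0278²) = 0.0000; sinθ₂ = 0.113/√(0.113²+0.0278²) = 0.9710.
B = (4π×10⁻⁷ × 1.09) / (4π × 0.0278) × (0.0000 + 0.9710) = 3.81×10⁻⁶ T.

B ≈ 3.81 μT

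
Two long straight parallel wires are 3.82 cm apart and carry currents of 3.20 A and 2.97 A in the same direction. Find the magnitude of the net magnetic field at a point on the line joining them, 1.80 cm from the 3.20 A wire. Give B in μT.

Each long wire gives B = μ₀I/(2πd). Distances are d₁ = 0.018 m and d₂ = 0.0202 m.
B₁ = 3.56×10⁻⁵ T, B₂ = 2.94×10⁻⁵ T.
Between parallel currents the two contributions point in opposite directions, so they subtract. B = |B₁ − B₂| = |3.56×10⁻⁵ − 2.94×10⁻⁵| = 6.15×10⁻⁶ T.

B ≈ 6.15 μT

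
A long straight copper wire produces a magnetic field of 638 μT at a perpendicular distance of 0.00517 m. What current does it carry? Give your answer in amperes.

I ≈ 16.5 A

For a long straight wire B = μ₀I/(2πd), so I = 2πdB/μ₀.
I = 2π × 0.00517 × 6.38×10⁻⁴ / (4π×10⁻⁷) = 16.5 A.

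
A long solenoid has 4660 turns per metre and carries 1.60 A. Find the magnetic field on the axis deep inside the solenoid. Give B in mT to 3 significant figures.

Inside a long solenoid, B = μ₀nI with n = 4660 turns/m.
B = 4π×10⁻⁷ × 4660 × 1.60 = 9.37×10⁻³ T.

B ≈ 9.37 mT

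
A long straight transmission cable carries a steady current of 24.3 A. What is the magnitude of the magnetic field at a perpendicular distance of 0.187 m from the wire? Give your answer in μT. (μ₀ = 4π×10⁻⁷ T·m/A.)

For an infinitely long straight wire, B = μ₀I/(2πd).
B = (4π×10⁻⁷ × 24.3) / (2π × 0.187) = 2.60×10⁻⁵ T.

B ≈ 26.0 μT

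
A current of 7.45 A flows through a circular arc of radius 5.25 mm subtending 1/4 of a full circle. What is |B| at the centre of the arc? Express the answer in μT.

The Biot–Savart field of a circular arc at its centre is B = μ₀Iφ/(4πR), with φ = 1.571 rad.
B = (4π×10⁻⁷ × 7.45 × 1.571) / (4π × 0.00525) = 2.23×10⁻⁴ T.

B ≈ 223 μT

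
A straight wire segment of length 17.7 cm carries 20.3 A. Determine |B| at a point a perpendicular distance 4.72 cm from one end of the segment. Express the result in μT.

B ≈ 41.6 μT

For a finite straight segment, B = (μ₀I/4πd)(sinθ₁ + sinθ₂), where θ₁, θ₂ are the angles from the perpendicular to each end.
The perpendicular foot is at one end, so the two end-offsets along the wire are 0 and L = 0.177 m.
sinθ₁ = 0/√(0²+0.0472²) = 0.0000; sinθ₂ = 0.177/√(0.177²+0.0472²) = 0.9662.
B = (4π×10⁻⁷ × 20.3) / (4π × 0.0472) × (0.0000 + 0.9662) = 4.16×10⁻⁵ T.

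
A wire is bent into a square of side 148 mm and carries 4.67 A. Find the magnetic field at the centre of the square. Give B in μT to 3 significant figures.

B ≈ 35.7 μT

Each side is a finite straight segment at perpendicular distance d = a/(2 tan(π/4)) = 0.074 m from the centre, with end-angles ±π/4.
One side contributes B₁ = (μ₀I/4πd)·2 sin(π/4) = 8.92×10⁻⁶ T.
All 4 sides add in the same direction: B = 4 × 8.92×10⁻⁶ = 3.57×10⁻⁵ T.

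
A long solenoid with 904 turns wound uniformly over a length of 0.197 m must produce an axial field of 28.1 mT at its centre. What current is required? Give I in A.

Inside a long solenoid B = μ₀nI with n = 4589 m⁻¹, so I = B/(μ₀n).
I = 2.81×10⁻² / (4π×10⁻⁷ × 4589) = 4.87 A.

I ≈ 4.87 A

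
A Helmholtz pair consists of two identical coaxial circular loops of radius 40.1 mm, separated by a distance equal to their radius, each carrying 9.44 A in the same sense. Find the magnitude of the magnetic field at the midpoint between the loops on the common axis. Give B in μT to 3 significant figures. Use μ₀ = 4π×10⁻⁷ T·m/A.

Each loop contributes B = μ₀IR²/[2(R²+z²)^(3/2)] on the axis, with z measured from that loop.
Loop 1 (z = 0.02005 m): B₁ = 1.06×10⁻⁴ T. Loop 2 (z = 0.02005 m): B₂ = 1.06×10⁻⁴ T.
The fields add: B = B₁ + B₂ = 2.12×10⁻⁴ T.

B ≈ 212 μT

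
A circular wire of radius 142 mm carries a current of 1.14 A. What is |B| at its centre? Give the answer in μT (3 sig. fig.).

B ≈ 5.04 μT

At the centre of a circular loop the Biot–Savart law gives B = μ₀I/(2R).
B = (4π×10⁻⁷ × 1.14) / (2 × 0.142) = 5.04×10⁻⁶ T.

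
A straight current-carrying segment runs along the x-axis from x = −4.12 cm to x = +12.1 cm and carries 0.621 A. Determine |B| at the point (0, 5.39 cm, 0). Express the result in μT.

For a finite straight segment, B = (μ₀I/4πd)(sinθ₁ + sinθ₂), where θ₁, θ₂ are the angles from the perpendicular to each end.
The perpendicular distance is d = 0.0539 m; the end-offsets along the wire are a = 0.0412 m and b = 0.121 m.
sinθ₁ = 0.0412/√(0.0412²+0.0539²) = 0.6073; sinθ₂ = 0.121/√(0.121²+0.0539²) = 0.9135.
B = (4π×10⁻⁷ × 0.621) / (4π × 0.0539) × (0.6073 + 0.9135) = 1.75×10⁻⁶ T.

B ≈ 1.75 μT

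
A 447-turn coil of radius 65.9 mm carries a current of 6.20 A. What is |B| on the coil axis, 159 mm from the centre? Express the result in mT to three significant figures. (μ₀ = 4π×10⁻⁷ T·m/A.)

B ≈ 1.48 mT

For an N-turn flat coil, B = Nμ₀IR²/[2(R²+z²)^(3/2)] with R = 0.0659 m, z = 0.159 m.
B = 447 × 3.32×10⁻⁶ T = 1.48×10⁻³ T.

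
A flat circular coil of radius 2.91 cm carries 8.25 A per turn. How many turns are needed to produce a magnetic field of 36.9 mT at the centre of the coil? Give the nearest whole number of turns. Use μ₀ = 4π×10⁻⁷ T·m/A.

N = 207

For an N-turn coil, B = Nμ₀I/(2R). A single turn gives B₁ = 1.78×10⁻⁴ T with R = 0.0291 m.
N = B/B₁ = 3.69×10⁻² / 1.78×10⁻⁴ = 207.15.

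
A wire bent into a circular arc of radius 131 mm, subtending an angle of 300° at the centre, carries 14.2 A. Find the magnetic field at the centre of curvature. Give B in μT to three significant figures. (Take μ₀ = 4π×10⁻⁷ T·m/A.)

The Biot–Savart field of a circular arc at its centre is B = μ₀Iφ/(4πR), with φ = 5.236 rad.
B = (4π×10⁻⁷ × 14.2 × 5.236) / (4π × 0.131) = 5.68×10⁻⁵ T.

B ≈ 56.8 μT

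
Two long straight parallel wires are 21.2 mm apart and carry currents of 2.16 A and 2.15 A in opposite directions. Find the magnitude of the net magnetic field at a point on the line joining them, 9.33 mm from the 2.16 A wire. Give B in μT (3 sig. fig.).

Each long wire gives B = μ₀I/(2πd). Distances are d₁ = 0.00933 m and d₂ = 0.01187 m.
B₁ = 4.63×10⁻⁵ T, B₂ = 3.62×10⁻⁵ T.
Between antiparallel currents both contributions point the same way, so they add. B = B₁ + B₂ = 4.63×10⁻⁵ + 3.62×10⁻⁵ = 8.25×10⁻⁵ T.

B ≈ 82.5 μT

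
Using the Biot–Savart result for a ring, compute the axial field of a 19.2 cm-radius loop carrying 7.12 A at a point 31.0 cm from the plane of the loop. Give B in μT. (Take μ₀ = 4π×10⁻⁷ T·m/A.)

B ≈ 3.40 μT

On the axis of a circular loop, B = μ₀IR² / [2(R²+z²)^(3/2)].
R² + z² = (0.192)² + (0.31)² = 0.133 m², and (R²+z²)^(3/2) = 4.85×10⁻² m³.
B = (4π×10⁻⁷ × 7.12 × 0.03686) / (2 × 4.85×10⁻²) = 3.40×10⁻⁶ T.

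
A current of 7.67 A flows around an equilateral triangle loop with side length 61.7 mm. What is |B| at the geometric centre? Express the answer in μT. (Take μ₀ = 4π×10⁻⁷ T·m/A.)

B ≈ 224 μT

Each side is a finite straight segment at perpendicular distance d = a/(2 tan(π/3)) = 0.01781 m from the centre, with end-angles ±π/3.
One side contributes B₁ = (μ₀I/4πd)·2 sin(π/3) = 7.46×10⁻⁵ T.
All 3 sides add in the same direction: B = 3 × 7.46×10⁻⁵ = 2.24×10⁻⁴ T.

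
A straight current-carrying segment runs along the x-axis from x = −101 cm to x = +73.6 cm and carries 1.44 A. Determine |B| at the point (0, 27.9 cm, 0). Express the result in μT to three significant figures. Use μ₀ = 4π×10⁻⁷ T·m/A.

B ≈ 0.980 μT

For a finite straight segment, B = (μ₀I/4πd)(sinθ₁ + sinθ₂), where θ₁, θ₂ are the angles from the perpendicular to each end.
The perpendicular distance is d = 0.279 m; the end-offsets along the wire are a = 1.01 m and b = 0.736 m.
sinθ₁ = 1.01/√(1.01²+0.279²) = 0.9639; sinθ₂ = 0.736/√(0.736²+0.279²) = 0.9351.
B = (4π×10⁻⁷ × 1.44) / (4π × 0.279) × (0.9639 + 0.9351) = 9.80×10⁻⁷ T.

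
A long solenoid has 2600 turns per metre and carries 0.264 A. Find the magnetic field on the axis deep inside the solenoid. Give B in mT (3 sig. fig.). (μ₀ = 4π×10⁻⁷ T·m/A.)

Inside a long solenoid, B = μ₀nI with n = 2600 turns/m.
B = 4π×10⁻⁷ × 2600 × 0.264 = 8.63×10⁻⁴ T.

B ≈ 0.863 mT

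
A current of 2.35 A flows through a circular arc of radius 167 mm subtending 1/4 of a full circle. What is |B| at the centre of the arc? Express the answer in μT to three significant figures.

The Biot–Savart field of a circular arc at its centre is B = μ₀Iφ/(4πR), with φ = 1.571 rad.
B = (4π×10⁻⁷ × 2.35 × 1.571) / (4π × 0.167) = 2.21×10⁻⁶ T.

B ≈ 2.21 μT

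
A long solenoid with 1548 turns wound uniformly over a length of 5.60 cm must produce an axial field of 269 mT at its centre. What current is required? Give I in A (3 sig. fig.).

I ≈ 7.74 A

Inside a long solenoid B = μ₀nI with n = 2.764×10⁴ m⁻¹, so I = B/(μ₀n).
I = 0.269 / (4π×10⁻⁷ × 2.764×10⁴) = 7.74 A.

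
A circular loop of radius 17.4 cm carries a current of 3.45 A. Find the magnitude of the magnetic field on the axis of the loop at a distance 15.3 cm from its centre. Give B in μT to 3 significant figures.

B ≈ 5.28 μT

On the axis of a circular loop, B = μ₀IR² / [2(R²+z²)^(3/2)].
R² + z² = (0.174)² + (0.153)² = 0.05368 m², and (R²+z²)^(3/2) = 1.24×10⁻² m³.
B = (4π×10⁻⁷ × 3.45 × 0.03028) / (2 × 1.24×10⁻²) = 5.28×10⁻⁶ T.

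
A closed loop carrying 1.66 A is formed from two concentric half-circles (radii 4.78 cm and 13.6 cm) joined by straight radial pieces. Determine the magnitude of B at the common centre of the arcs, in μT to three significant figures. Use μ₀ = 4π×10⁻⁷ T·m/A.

The radial connectors point toward the centre, so dl × r̂ = 0 and they contribute nothing.
Each semicircle gives μ₀I/(4R): inner arc 1.09×10⁻⁵ T, outer arc 3.83×10⁻⁶ T.
The two arcs carry current in opposite angular senses, so their fields oppose: B = |1.09×10⁻⁵ − 3.83×10⁻⁶| = 7.08×10⁻⁶ T.

B ≈ 7.08 μT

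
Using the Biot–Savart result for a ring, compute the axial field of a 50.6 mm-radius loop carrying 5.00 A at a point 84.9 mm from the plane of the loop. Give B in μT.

B ≈ 8.33 μT

On the axis of a circular loop, B = μ₀IR² / [2(R²+z²)^(3/2)].
R² + z² = (0.0506)² + (0.0849)² = 0.009768 m², and (R²+z²)^(3/2) = 9.65×10⁻⁴ m³.
B = (4π×10⁻⁷ × 5.00 × 0.00256) / (2 × 9.65×10⁻⁴) = 8.33×10⁻⁶ T.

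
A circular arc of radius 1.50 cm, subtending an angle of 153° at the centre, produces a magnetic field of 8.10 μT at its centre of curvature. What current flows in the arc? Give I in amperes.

For a circular arc, B = μ₀Iφ/(4πR) with φ in radians; here φ = 2.67 rad.
So I = 4πRB/(μ₀φ) = 4π × 0.015 × 8.10×10⁻⁶ / (4π×10⁻⁷ × 2.67) = 0.455 A.

I ≈ 0.455 A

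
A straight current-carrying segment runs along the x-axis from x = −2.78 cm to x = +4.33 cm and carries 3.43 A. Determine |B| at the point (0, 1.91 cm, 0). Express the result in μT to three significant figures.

For a finite straight segment, B = (μ₀I/4πd)(sinθ₁ + sinθ₂), where θ₁, θ₂ are the angles from the perpendicular to each end.
The perpendicular distance is d = 0.0191 m; the end-offsets along the wire are a = 0.0278 m and b = 0.0433 m.
sinθ₁ = 0.0278/√(0.0278²+0.0191²) = 0.8242; sinθ₂ = 0.0433/√(0.0433²+0.0191²) = 0.9149.
B = (4π×10⁻⁷ × 3.43) / (4π × 0.0191) × (0.8242 + 0.9149) = 3.12×10⁻⁵ T.

B ≈ 31.2 μT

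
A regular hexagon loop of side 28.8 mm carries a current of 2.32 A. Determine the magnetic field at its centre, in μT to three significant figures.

B ≈ 55.8 μT

Each side is a finite straight segment at perpendicular distance d = a/(2 tan(π/6)) = 0.02494 m from the centre, with end-angles ±π/6.
One side contributes B₁ = (μ₀I/4πd)·2 sin(π/6) = 9.30×10⁻⁶ T.
All 6 sides add in the same direction: B = 6 × 9.30×10⁻⁶ = 5.58×10⁻⁵ T.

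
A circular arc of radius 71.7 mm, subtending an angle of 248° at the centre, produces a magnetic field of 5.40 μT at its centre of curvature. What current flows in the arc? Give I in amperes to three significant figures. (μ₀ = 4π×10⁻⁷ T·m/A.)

I ≈ 0.895 A

For a circular arc, B = μ₀Iφ/(4πR) with φ in radians; here φ = 4.328 rad.
So I = 4πRB/(μ₀φ) = 4π × 0.0717 × 5.40×10⁻⁶ / (4π×10⁻⁷ × 4.328) = 0.895 A.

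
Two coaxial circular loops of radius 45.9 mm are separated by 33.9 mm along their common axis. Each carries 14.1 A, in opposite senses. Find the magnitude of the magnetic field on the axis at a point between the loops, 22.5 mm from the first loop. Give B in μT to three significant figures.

Each loop contributes B = μ₀IR²/[2(R²+z²)^(3/2)] on the axis, with z measured from that loop.
Loop 1 (z = 0.0225 m): B₁ = 1.40×10⁻⁴ T. Loop 2 (z = 0.0114 m): B₂ = 1.76×10⁻⁴ T.
The fields oppose: B = |B₁ − B₂| = 3.67×10⁻⁵ T.

B ≈ 36.7 μT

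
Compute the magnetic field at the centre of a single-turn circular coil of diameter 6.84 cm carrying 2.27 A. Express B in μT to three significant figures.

At the centre of a circular loop the Biot–Savart law gives B = μ₀I/(2R) (so R = 0.0342 m).
B = (4π×10⁻⁷ × 2.27) / (2 × 0.0342) = 4.17×10⁻⁵ T.

B ≈ 41.7 μT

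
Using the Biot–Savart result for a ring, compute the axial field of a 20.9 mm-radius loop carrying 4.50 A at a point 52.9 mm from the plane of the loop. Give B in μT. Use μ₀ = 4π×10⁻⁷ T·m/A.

On the axis of a circular loop, B = μ₀IR² / [2(R²+z²)^(3/2)].
R² + z² = (0.0209)² + (0.0529)² = 0.003235 m², and (R²+z²)^(3/2) = 1.84×10⁻⁴ m³.
B = (4π×10⁻⁷ × 4.50 × 0.0004368) / (2 × 1.84×10⁻⁴) = 6.71×10⁻⁶ T.

B ≈ 6.71 μT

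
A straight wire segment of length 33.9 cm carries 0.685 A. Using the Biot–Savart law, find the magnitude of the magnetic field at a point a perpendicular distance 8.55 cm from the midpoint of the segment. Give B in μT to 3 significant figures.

B ≈ 1.43 μT

For a finite straight segment, B = (μ₀I/4πd)(sinθ₁ + sinθ₂), where θ₁, θ₂ are the angles from the perpendicular to each end.
The perpendicular from the point meets the wire at its midpoint, so each end is L/2 = 0.1695 m away along the wire.
sinθ₁ = 0.1695/√(0.1695²+0.0855²) = 0.8928; sinθ₂ = 0.1695/√(0.1695²+0.0855²) = 0.8928.
B = (4π×10⁻⁷ × 0.685) / (4π × 0.0855) × (0.8928 + 0.8928) = 1.43×10⁻⁶ T.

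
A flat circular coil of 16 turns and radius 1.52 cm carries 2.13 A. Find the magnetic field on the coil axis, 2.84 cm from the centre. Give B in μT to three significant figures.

For an N-turn flat coil, B = Nμ₀IR²/[2(R²+z²)^(3/2)] with R = 0.0152 m, z = 0.0284 m.
B = 16 × 9.25×10⁻⁶ T = 1.48×10⁻⁴ T.

B ≈ 148 μT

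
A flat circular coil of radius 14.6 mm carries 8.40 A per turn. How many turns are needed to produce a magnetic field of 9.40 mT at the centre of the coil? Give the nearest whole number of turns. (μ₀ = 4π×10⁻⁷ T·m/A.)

For an N-turn coil, B = Nμ₀I/(2R). A single turn gives B₁ = 3.61×10⁻⁴ T with R = 0.0146 m.
N = B/B₁ = 9.40×10⁻³ / 3.61×10⁻⁴ = 26.00.

N = 26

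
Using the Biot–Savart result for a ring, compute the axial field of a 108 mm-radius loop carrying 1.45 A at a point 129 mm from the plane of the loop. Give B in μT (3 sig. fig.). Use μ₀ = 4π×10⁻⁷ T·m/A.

On the axis of a circular loop, B = μ₀IR² / [2(R²+z²)^(3/2)].
R² + z² = (0.108)² + (0.129)² = 0.0283 m², and (R²+z²)^(3/2) = 4.76×10⁻³ m³.
B = (4π×10⁻⁷ × 1.45 × 0.01166) / (2 × 4.76×10⁻³) = 2.23×10⁻⁶ T.

B ≈ 2.23 μT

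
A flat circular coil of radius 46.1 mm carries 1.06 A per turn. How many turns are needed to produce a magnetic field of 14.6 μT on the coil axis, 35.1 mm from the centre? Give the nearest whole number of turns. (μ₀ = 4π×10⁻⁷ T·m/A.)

For an N-turn coil, B = Nμ₀IR²/[2(R²+z²)^(3/2)]. A single turn gives B₁ = 7.28×10⁻⁶ T with R = 0.0461 m, z = 0.0351 m.
N = B/B₁ = 1.46×10⁻⁵ / 7.28×10⁻⁶ = 2.01.

N = 2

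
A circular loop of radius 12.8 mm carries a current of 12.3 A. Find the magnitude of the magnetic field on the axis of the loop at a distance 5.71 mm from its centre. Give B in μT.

B ≈ 460 μT

On the axis of a circular loop, B = μ₀IR² / [2(R²+z²)^(3/2)].
R² + z² = (0.0128)² + (0.00571)² = 0.0001964 m², and (R²+z²)^(3/2) = 2.75×10⁻⁶ m³.
B = (4π×10⁻⁷ × 12.3 × 0.0001638) / (2 × 2.75×10⁻⁶) = 4.60×10⁻⁴ T.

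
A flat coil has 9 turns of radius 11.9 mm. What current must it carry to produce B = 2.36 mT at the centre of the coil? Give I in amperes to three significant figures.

I ≈ 4.97 A

For an N-turn coil, B = Nμ₀I/(2R) with R = 0.0119 m, so I = 2RB/(Nμ₀) = 2 × 0.0119 × 2.36×10⁻³ / (9 × 4π×10⁻⁷) = 4.97 A.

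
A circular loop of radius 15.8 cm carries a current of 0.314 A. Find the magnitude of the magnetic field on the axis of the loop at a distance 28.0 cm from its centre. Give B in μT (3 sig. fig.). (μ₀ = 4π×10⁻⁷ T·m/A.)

B ≈ 0.148 μT

On the axis of a circular loop, B = μ₀IR² / [2(R²+z²)^(3/2)].
R² + z² = (0.158)² + (0.28)² = 0.1034 m², and (R²+z²)^(3/2) = 3.32×10⁻² m³.
B = (4π×10⁻⁷ × 0.314 × 0.02496) / (2 × 3.32×10⁻²) = 1.48×10⁻⁷ T.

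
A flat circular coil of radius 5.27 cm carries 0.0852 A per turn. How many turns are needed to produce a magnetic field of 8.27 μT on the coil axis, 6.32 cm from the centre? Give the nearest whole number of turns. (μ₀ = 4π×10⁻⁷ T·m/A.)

N = 31

For an N-turn coil, B = Nμ₀IR²/[2(R²+z²)^(3/2)]. A single turn gives B₁ = 2.67×10⁻⁷ T with R = 0.0527 m, z = 0.0632 m.
N = B/B₁ = 8.27×10⁻⁶ / 2.67×10⁻⁷ = 31.00.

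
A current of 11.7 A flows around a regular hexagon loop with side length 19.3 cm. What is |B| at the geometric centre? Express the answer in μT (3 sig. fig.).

Each side is a finite straight segment at perpendicular distance d = a/(2 tan(π/6)) = 0.1671 m from the centre, with end-angles ±π/6.
One side contributes B₁ = (μ₀I/4πd)·2 sin(π/6) = 7.00×10⁻⁶ T.
All 6 sides add in the same direction: B = 6 × 7.00×10⁻⁶ = 4.20×10⁻⁵ T.

B ≈ 42.0 μT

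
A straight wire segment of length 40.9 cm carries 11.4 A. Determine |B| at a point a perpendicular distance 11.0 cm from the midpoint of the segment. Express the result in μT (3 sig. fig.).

B ≈ 18.3 μT

For a finite straight segment, B = (μ₀I/4πd)(sinθ₁ + sinθ₂), where θ₁, θ₂ are the angles from the perpendicular to each end.
The perpendicular from the point meets the wire at its midpoint, so each end is L/2 = 0.2045 m away along the wire.
sinθ₁ = 0.2045/√(0.2045²+0.11²) = 0.8807; sinθ₂ = 0.2045/√(0.2045²+0.11²) = 0.8807.
B = (4π×10⁻⁷ × 11.4) / (4π × 0.11) × (0.8807 + 0.8807) = 1.83×10⁻⁵ T.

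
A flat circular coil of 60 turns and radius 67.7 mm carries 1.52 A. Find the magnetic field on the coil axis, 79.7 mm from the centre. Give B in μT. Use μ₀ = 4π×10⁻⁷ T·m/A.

B ≈ 230 μT

For an N-turn flat coil, B = Nμ₀IR²/[2(R²+z²)^(3/2)] with R = 0.0677 m, z = 0.0797 m.
B = 60 × 3.83×10⁻⁶ T = 2.30×10⁻⁴ T.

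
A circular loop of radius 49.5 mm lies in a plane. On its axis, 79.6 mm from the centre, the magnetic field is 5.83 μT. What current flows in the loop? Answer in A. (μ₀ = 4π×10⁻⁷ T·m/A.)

I ≈ 3.12 A

On the axis of a loop, B = μ₀IR²/[2(R²+z²)^(3/2)], so I = 2B(R²+z²)^(3/2)/(μ₀R²).
R² + z² = 0.00245 + 0.006336 = 0.008786 m²; raised to 3/2 gives 8.24×10⁻⁴ m³.
I = 2 × 5.83×10⁻⁶ × 8.24×10⁻⁴ / (1.26×10⁻⁶ × 0.00245) = 3.12 A.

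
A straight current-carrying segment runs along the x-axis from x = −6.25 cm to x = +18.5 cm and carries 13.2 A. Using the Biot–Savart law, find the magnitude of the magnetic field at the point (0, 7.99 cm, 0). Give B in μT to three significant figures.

For a finite straight segment, B = (μ₀I/4πd)(sinθ₁ + sinθ₂), where θ₁, θ₂ are the angles from the perpendicular to each end.
The perpendicular distance is d = 0.0799 m; the end-offsets along the wire are a = 0.0625 m and b = 0.185 m.
sinθ₁ = 0.0625/√(0.0625²+0.0799²) = 0.6161; sinθ₂ = 0.185/√(0.185²+0.0799²) = 0.9180.
B = (4π×10⁻⁷ × 13.2) / (4π × 0.0799) × (0.6161 + 0.9180) = 2.53×10⁻⁵ T.

B ≈ 25.3 μT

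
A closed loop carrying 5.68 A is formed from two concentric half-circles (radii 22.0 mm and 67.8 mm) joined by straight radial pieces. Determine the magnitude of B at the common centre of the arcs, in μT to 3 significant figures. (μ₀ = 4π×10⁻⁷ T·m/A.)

B ≈ 54.8 μT

The radial connectors point toward the centre, so dl × r̂ = 0 and they contribute nothing.
Each semicircle gives μ₀I/(4R): inner arc 8.11×10⁻⁵ T, outer arc 2.63×10⁻⁵ T.
The two arcs carry current in opposite angular senses, so their fields oppose: B = |8.11×10⁻⁵ − 2.63×10⁻⁵| = 5.48×10⁻⁵ T.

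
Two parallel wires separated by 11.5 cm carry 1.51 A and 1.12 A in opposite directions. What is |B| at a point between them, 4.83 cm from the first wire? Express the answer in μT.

Each long wire gives B = μ₀I/(2πd). Distances are d₁ = 0.0483 m and d₂ = 0.0667 m.
B₁ = 6.25×10⁻⁶ T, B₂ = 3.36×10⁻⁶ T.
Between antiparallel currents both contributions point the same way, so they add. B = B₁ + B₂ = 6.25×10⁻⁶ + 3.36×10⁻⁶ = 9.61×10⁻⁶ T.

B ≈ 9.61 μT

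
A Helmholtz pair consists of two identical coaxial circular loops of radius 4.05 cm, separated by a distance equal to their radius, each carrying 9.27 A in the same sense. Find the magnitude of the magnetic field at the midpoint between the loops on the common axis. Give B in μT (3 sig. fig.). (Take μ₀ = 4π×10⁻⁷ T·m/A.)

B ≈ 206 μT

Each loop contributes B = μ₀IR²/[2(R²+z²)^(3/2)] on the axis, with z measured from that loop.
Loop 1 (z = 0.02025 m): B₁ = 1.03×10⁻⁴ T. Loop 2 (z = 0.02025 m): B₂ = 1.03×10⁻⁴ T.
The fields add: B = B₁ + B₂ = 2.06×10⁻⁴ T.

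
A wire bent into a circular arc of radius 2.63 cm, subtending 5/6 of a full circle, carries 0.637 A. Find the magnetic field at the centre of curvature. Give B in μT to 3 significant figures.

B ≈ 12.7 μT

The Biot–Savart field of a circular arc at its centre is B = μ₀Iφ/(4πR), with φ = 5.236 rad.
B = (4π×10⁻⁷ × 0.637 × 5.236) / (4π × 0.0263) = 1.27×10⁻⁵ T.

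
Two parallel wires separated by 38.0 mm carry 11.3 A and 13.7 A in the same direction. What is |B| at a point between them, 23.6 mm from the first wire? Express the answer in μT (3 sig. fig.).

Each long wire gives B = μ₀I/(2πd). Distances are d₁ = 0.0236 m and d₂ = 0.0144 m.
B₁ = 9.58×10⁻⁵ T, B₂ = 1.90×10⁻⁴ T.
Between parallel currents the two contributions point in opposite directions, so they subtract. B = |B₁ − B₂| = |9.58×10⁻⁵ − 1.90×10⁻⁴| = 9.45×10⁻⁵ T.

B ≈ 94.5 μT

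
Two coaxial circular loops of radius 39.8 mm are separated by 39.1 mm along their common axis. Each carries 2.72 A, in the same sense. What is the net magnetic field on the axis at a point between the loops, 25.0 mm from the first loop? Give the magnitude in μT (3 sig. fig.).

B ≈ 62.0 μT

Each loop contributes B = μ₀IR²/[2(R²+z²)^(3/2)] on the axis, with z measured from that loop.
Loop 1 (z = 0.025 m): B₁ = 2.61×10⁻⁵ T. Loop 2 (z = 0.0141 m): B₂ = 3.60×10⁻⁵ T.
The fields add: B = B₁ + B₂ = 6.20×10⁻⁵ T.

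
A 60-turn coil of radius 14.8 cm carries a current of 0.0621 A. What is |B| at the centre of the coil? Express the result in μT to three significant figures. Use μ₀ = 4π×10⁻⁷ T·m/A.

For an N-turn flat coil, B = Nμ₀I/(2R) with R = 0.148 m.
B = 60 × 2.64×10⁻⁷ T = 1.58×10⁻⁵ T.

B ≈ 15.8 μT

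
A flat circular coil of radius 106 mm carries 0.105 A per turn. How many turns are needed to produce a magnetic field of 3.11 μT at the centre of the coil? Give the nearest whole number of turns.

For an N-turn coil, B = Nμ₀I/(2R). A single turn gives B₁ = 6.22×10⁻⁷ T with R = 0.106 m.
N = B/B₁ = 3.11×10⁻⁶ / 6.22×10⁻⁷ = 5.00.

N = 5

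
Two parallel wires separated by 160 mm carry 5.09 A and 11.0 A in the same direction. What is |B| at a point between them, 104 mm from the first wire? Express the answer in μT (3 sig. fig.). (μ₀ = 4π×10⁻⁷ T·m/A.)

B ≈ 29.5 μT

Each long wire gives B = μ₀I/(2πd). Distances are d₁ = 0.104 m and d₂ = 0.056 m.
B₁ = 9.79×10⁻⁶ T, B₂ = 3.93×10⁻⁵ T.
Between parallel currents the two contributions point in opposite directions, so they subtract. B = |B₁ − B₂| = |9.79×10⁻⁶ − 3.93×10⁻⁵| = 2.95×10⁻⁵ T.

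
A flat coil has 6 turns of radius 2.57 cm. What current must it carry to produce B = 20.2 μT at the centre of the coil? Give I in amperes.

I ≈ 0.138 A

For an N-turn coil, B = Nμ₀I/(2R) with R = 0.0257 m, so I = 2RB/(Nμ₀) = 2 × 0.0257 × 2.02×10⁻⁵ / (6 × 4π×10⁻⁷) = 0.138 A.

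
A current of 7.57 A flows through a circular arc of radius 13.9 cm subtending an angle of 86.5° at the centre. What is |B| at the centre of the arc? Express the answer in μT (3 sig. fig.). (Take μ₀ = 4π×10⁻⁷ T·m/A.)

The Biot–Savart field of a circular arc at its centre is B = μ₀Iφ/(4πR), with φ = 1.51 rad.
B = (4π×10⁻⁷ × 7.57 × 1.51) / (4π × 0.139) = 8.22×10⁻⁶ T.

B ≈ 8.22 μT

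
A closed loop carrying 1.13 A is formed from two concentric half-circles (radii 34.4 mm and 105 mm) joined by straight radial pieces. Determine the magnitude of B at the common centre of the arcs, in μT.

The radial connectors point toward the centre, so dl × r̂ = 0 and they contribute nothing.
Each semicircle gives μ₀I/(4R): inner arc 1.03×10⁻⁵ T, outer arc 3.38×10⁻⁶ T.
The two arcs carry current in opposite angular senses, so their fields oppose: B = |1.03×10⁻⁵ − 3.38×10⁻⁶| = 6.94×10⁻⁶ T.

B ≈ 6.94 μT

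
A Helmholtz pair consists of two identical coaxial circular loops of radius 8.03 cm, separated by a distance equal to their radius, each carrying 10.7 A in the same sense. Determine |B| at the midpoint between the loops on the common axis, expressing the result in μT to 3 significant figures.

Each loop contributes B = μ₀IR²/[2(R²+z²)^(3/2)] on the axis, with z measured from that loop.
Loop 1 (z = 0.04015 m): B₁ = 5.99×10⁻⁵ T. Loop 2 (z = 0.04015 m): B₂ = 5.99×10⁻⁵ T.
The fields add: B = B₁ + B₂ = 1.20×10⁻⁴ T.

B ≈ 120 μT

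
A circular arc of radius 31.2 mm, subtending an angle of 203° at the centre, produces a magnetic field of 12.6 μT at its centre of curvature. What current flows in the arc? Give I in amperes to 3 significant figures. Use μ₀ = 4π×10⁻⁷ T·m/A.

For a circular arc, B = μ₀Iφ/(4πR) with φ in radians; here φ = 3.543 rad.
So I = 4πRB/(μ₀φ) = 4π × 0.0312 × 1.26×10⁻⁵ / (4π×10⁻⁷ × 3.543) = 1.11 A.

I ≈ 1.11 A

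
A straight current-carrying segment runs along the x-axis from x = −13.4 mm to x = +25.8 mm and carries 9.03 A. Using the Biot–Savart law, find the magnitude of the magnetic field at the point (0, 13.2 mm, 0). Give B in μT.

B ≈ 110 μT

For a finite straight segment, B = (μ₀I/4πd)(sinθ₁ + sinθ₂), where θ₁, θ₂ are the angles from the perpendicular to each end.
The perpendicular distance is d = 0.0132 m; the end-offsets along the wire are a = 0.0134 m and b = 0.0258 m.
sinθ₁ = 0.0134/√(0.0134²+0.0132²) = 0.7124; sinθ₂ = 0.0258/√(0.0258²+0.0132²) = 0.8902.
B = (4π×10⁻⁷ × 9.03) / (4π × 0.0132) × (0.7124 + 0.8902) = 1.10×10⁻⁴ T.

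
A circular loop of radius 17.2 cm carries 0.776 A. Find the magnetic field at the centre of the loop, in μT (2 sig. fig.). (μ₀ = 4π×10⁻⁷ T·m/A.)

At the centre of a circular loop the Biot–Savart law gives B = μ₀I/(2R).
B = (4π×10⁻⁷ × 0.776) / (2 × 0.172) = 2.83×10⁻⁶ T.

B ≈ 2.8 μT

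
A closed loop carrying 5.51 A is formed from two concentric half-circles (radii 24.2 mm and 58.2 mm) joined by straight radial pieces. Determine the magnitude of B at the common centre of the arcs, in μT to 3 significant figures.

The radial connectors point toward the centre, so dl × r̂ = 0 and they contribute nothing.
Each semicircle gives μ₀I/(4R): inner arc 7.15×10⁻⁵ T, outer arc 2.97×10⁻⁵ T.
The two arcs carry current in opposite angular senses, so their fields oppose: B = |7.15×10⁻⁵ − 2.97×10⁻⁵| = 4.18×10⁻⁵ T.

B ≈ 41.8 μT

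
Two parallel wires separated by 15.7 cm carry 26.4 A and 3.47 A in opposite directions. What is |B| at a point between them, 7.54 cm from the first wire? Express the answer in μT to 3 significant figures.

B ≈ 78.5 μT

Each long wire gives B = μ₀I/(2πd). Distances are d₁ = 0.0754 m and d₂ = 0.0816 m.
B₁ = 7.00×10⁻⁵ T, B₂ = 8.50×10⁻⁶ T.
Between antiparallel currents both contributions point the same way, so they add. B = B₁ + B₂ = 7.00×10⁻⁵ + 8.50×10⁻⁶ = 7.85×10⁻⁵ T.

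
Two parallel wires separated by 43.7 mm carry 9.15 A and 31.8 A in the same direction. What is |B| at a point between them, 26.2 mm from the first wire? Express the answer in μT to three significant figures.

Each long wire gives B = μ₀I/(2πd). Distances are d₁ = 0.0262 m and d₂ = 0.0175 m.
B₁ = 6.98×10⁻⁵ T, B₂ = 3.63×10⁻⁴ T.
Between parallel currents the two contributions point in opposite directions, so they subtract. B = |B₁ − B₂| = |6.98×10⁻⁵ − 3.63×10⁻⁴| = 2.94×10⁻⁴ T.

B ≈ 294 μT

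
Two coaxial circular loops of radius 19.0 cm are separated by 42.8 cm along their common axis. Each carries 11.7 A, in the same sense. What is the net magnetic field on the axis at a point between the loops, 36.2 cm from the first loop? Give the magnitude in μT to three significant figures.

Each loop contributes B = μ₀IR²/[2(R²+z²)^(3/2)] on the axis, with z measured from that loop.
Loop 1 (z = 0.362 m): B₁ = 3.88×10⁻⁶ T. Loop 2 (z = 0.066 m): B₂ = 3.26×10⁻⁵ T.
The fields add: B = B₁ + B₂ = 3.65×10⁻⁵ T.

B ≈ 36.5 μT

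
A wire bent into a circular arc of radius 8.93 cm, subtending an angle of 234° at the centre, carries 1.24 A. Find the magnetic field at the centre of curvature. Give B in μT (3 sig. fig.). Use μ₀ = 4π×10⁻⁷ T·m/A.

The Biot–Savart field of a circular arc at its centre is B = μ₀Iφ/(4πR), with φ = 4.084 rad.
B = (4π×10⁻⁷ × 1.24 × 4.084) / (4π × 0.0893) = 5.67×10⁻⁶ T.

B ≈ 5.67 μT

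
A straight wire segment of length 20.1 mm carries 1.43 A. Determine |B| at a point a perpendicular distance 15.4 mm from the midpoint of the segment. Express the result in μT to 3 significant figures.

For a finite straight segment, B = (μ₀I/4πd)(sinθ₁ + sinθ₂), where θ₁, θ₂ are the angles from the perpendicular to each end.
The perpendicular from the point meets the wire at its midpoint, so each end is L/2 = 0.01005 m away along the wire.
sinθ₁ = 0.01005/√(0.01005²+0.0154²) = 0.5465; sinθ₂ = 0.01005/√(0.01005²+0.0154²) = 0.5465.
B = (4π×10⁻⁷ × 1.43) / (4π × 0.0154) × (0.5465 + 0.5465) = 1.01×10⁻⁵ T.

B ≈ 10.1 μT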